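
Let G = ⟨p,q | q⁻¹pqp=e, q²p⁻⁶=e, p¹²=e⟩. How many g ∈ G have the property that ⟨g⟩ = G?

⟨g⟩ = G would require ord(g) = |G| = 24, but the maximum element order in G is 12 < 24. So G is not cyclic and no single element generates it: the count is 0.

Answer: 0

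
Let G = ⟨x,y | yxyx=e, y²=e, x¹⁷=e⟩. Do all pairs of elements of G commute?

x·y = xy but y·x = x¹⁶y, so x·y ≠ y·x and G is not abelian.

Answer: No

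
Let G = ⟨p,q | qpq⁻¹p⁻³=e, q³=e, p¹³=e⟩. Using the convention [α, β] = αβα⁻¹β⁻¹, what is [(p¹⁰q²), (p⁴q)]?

[(p¹⁰q²), (p⁴q)] = (p¹⁰q²)·(p⁴q)·(p¹⁰q²)⁻¹·(p⁴q)⁻¹.
  (p¹⁰q²) · (p⁴q) = p⁷
  (p⁷) · (p⁹q) = p³q
  (p³q) · (p³q²) = p¹²

Answer: p¹²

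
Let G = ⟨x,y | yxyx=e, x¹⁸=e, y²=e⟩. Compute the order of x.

Compute successive powers until reaching e:
  x¹ = x, x² = x², x³ = x³, x⁴ = x⁴, x⁵ = x⁵, x⁶ = x⁶, x⁷ = x⁷, x⁸ = x⁸, x⁹ = x⁹, x¹⁰ = x¹⁰, x¹¹ = x¹¹, x¹² = x¹², x¹³ = x¹³, x¹⁴ = x¹⁴, x¹⁵ = x¹⁵, x¹⁶ = x¹⁶, x¹⁷ = x¹⁷, x¹⁸ = e.
The smallest positive k with xᵏ = e is 18.

Answer: 18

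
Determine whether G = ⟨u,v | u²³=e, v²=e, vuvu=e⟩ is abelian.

u·v = uv but v·u = u²²v, so u·v ≠ v·u and G is not abelian.

Answer: No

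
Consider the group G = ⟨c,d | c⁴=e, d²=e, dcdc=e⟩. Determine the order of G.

Enumerate words in the generators, reducing via the relations: the distinct elements are
  {c, d, e, cd, c², c³, c²d, c³d}.
No further products give new elements, so |G| = 8.

Answer: 8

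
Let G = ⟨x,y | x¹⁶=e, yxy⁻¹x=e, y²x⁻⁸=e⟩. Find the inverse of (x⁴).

The order of (x⁴) is 4 (smallest k with (x⁴)ᵏ = e), so (x⁴)⁻¹ = (x⁴)³ = x¹².
Check: (x⁴) · (x¹²) → (x⁴) · x¹² = e, giving e as required.

Answer: x¹²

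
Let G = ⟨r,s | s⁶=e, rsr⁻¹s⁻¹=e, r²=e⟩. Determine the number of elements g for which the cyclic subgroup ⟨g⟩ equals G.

⟨g⟩ = G would require ord(g) = |G| = 12, but the maximum element order in G is 6 < 12. So G is not cyclic and no single element generates it: the count is 0.

Answer: 0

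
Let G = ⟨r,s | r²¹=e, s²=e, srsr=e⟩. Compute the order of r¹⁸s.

Compute successive powers until reaching e:
  (r¹⁸s)¹ = r¹⁸s, (r¹⁸s)² = e.
The smallest positive k with (r¹⁸s)ᵏ = e is 2.

Answer: 2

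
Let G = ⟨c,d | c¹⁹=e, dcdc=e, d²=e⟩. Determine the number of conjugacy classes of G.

The conjugacy classes (representative and size) are:
  [e] (size 1), [c¹⁸] (size 2), [c²] (size 2), [c¹⁶] (size 2), [c⁴] (size 2), [c¹⁴] (size 2), [c¹³] (size 2), [c¹²] (size 2), [c⁸] (size 2), [c⁹] (size 2), [d] (size 19).
Class equation: 1 + 2 + 2 + 2 + 2 + 2 + 2 + 2 + 2 + 2 + 19 = 38 = |G|. So G has 11 conjugacy classes.

Answer: 11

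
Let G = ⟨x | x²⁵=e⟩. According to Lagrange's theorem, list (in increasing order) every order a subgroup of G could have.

|G| = 25 = 5². By Lagrange's theorem the order of any subgroup divides 25; the divisors of 25 are 1, 5, 25.

Answer: 1, 5, 25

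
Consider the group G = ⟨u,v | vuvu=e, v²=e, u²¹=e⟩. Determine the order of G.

Enumerate words in the generators, reducing via the relations: the distinct elements are
  {e, u, v, uv, u², u³, u⁴, u⁵, u⁶, u⁷, u⁸, u⁹, u²v, u²⁰, u³v, u¹², u¹³, u¹¹, u¹⁰, u¹⁴, u¹⁵, u¹⁶, u¹⁷, u¹⁸, u¹⁹, u⁴v, u⁵v, u⁶v, u⁷v, u⁸v, u⁹v, u²⁰v, u¹²v, u¹³v, u¹¹v, u¹⁰v, u¹⁴v, u¹⁵v, u¹⁶v, u¹⁷v, u¹⁸v, u¹⁹v}.
No further products give new elements, so |G| = 42.

Answer: 42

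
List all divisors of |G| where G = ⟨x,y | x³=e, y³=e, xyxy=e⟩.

|G| = 12 = 2² · 3. By Lagrange's theorem the order of any subgroup divides 12; the divisors of 12 are 1, 2, 3, 4, 6, 12.

Answer: 1, 2, 3, 4, 6, 12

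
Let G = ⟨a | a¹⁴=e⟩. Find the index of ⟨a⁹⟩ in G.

First find ord(a⁹) by computing successive powers:
  (a⁹)¹ = a⁹, (a⁹)² = a⁴, (a⁹)³ = a¹³, (a⁹)⁴ = a⁸, (a⁹)⁵ = a³, (a⁹)⁶ = a¹², (a⁹)⁷ = a⁷, (a⁹)⁸ = a², (a⁹)⁹ = a¹¹, (a⁹)¹⁰ = a⁶, (a⁹)¹¹ = a, (a⁹)¹² = a¹⁰, (a⁹)¹³ = a⁵, (a⁹)¹⁴ = e.
So |⟨a⁹⟩| = ord(a⁹) = 14. With |G| = 14, by Lagrange [G : ⟨a⁹⟩] = 14/14 = 1.

Answer: 1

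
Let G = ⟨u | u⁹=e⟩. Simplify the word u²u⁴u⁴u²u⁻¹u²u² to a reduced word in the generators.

Multiply left to right, reducing at each step:
  (u²) · u⁴ = u⁶
  (u⁶) · u⁴ = u
  u · u² = u³
  (u³) · u⁻¹ = u²
  (u²) · u² = u⁴
  (u⁴) · u² = u⁶

Answer: u⁶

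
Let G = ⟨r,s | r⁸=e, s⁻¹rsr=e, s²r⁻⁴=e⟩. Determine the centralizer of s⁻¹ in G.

⟨s⁻¹⟩ ⊆ C_G(s⁻¹) since powers of s⁻¹ commute with s⁻¹; so |C_G(s⁻¹)| ≥ |⟨s⁻¹⟩| = 4.
By orbit–stabilizer, |C_G(s⁻¹)| = |G| / |conj. class of s⁻¹| = 16 / 4 = 4.
The 4 elements commuting with s⁻¹ are {e, r⁴, s, s⁻¹}.

Answer: {e, r⁴, s, s⁻¹}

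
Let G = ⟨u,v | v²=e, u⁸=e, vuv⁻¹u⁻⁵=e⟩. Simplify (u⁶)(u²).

Compute (u⁶) · (u²) by multiplying left to right and reducing via the relations at each step:
  (u⁶) · u² = e

Answer: e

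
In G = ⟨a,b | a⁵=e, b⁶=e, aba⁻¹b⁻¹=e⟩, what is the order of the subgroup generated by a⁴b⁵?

|⟨a⁴b⁵⟩| equals the order of a⁴b⁵. Compute successive powers until reaching e:
  (a⁴b⁵)¹ = a⁴b⁵, (a⁴b⁵)² = a³b⁴, (a⁴b⁵)³ = a²b³, (a⁴b⁵)⁴ = ab², (a⁴b⁵)⁵ = b, (a⁴b⁵)⁶ = a⁴, (a⁴b⁵)⁷ = a³b⁵, (a⁴b⁵)⁸ = a²b⁴, (a⁴b⁵)⁹ = ab³, (a⁴b⁵)¹⁰ = b², (a⁴b⁵)¹¹ = a⁴b, (a⁴b⁵)¹² = a³, (a⁴b⁵)¹³ = a²b⁵, (a⁴b⁵)¹⁴ = ab⁴, (a⁴b⁵)¹⁵ = b³, (a⁴b⁵)¹⁶ = a⁴b², (a⁴b⁵)¹⁷ = a³b, (a⁴b⁵)¹⁸ = a², (a⁴b⁵)¹⁹ = ab⁵, (a⁴b⁵)²⁰ = b⁴, (a⁴b⁵)²¹ = a⁴b³, (a⁴b⁵)²² = a³b², (a⁴b⁵)²³ = a²b, (a⁴b⁵)²⁴ = a, (a⁴b⁵)²⁵ = b⁵, (a⁴b⁵)²⁶ = a⁴b⁴, (a⁴b⁵)²⁷ = a³b³, (a⁴b⁵)²⁸ = a²b², (a⁴b⁵)²⁹ = ab, (a⁴b⁵)³⁰ = e.
The smallest positive k with (a⁴b⁵)ᵏ = e is 30, so |⟨a⁴b⁵⟩| = 30.

Answer: 30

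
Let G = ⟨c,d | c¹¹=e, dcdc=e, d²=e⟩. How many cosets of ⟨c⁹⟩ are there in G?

First find ord(c⁹) by computing successive powers:
  (c⁹)¹ = c⁹, (c⁹)² = c⁷, (c⁹)³ = c⁵, (c⁹)⁴ = c³, (c⁹)⁵ = c, (c⁹)⁶ = c¹⁰, (c⁹)⁷ = c⁸, (c⁹)⁸ = c⁶, (c⁹)⁹ = c⁴, (c⁹)¹⁰ = c², (c⁹)¹¹ = e.
So |⟨c⁹⟩| = ord(c⁹) = 11. With |G| = 22, by Lagrange [G : ⟨c⁹⟩] = 22/11 = 2.

Answer: 2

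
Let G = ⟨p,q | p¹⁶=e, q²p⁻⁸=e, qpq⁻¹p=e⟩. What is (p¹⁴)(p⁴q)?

Compute (p¹⁴) · (p⁴q) by multiplying left to right and reducing via the relations at each step:
  (p¹⁴) · p⁴ = p²
  (p²) · q = p²q

Answer: p²q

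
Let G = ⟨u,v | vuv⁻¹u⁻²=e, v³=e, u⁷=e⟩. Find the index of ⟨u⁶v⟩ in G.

First find ord(u⁶v) by computing successive powers:
  (u⁶v)¹ = u⁶v, (u⁶v)² = u⁴v², (u⁶v)³ = e.
So |⟨u⁶v⟩| = ord(u⁶v) = 3. With |G| = 21, by Lagrange [G : ⟨u⁶v⟩] = 21/3 = 7.

Answer: 7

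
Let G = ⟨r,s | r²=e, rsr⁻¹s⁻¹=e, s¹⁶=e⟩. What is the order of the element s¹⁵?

Compute successive powers until reaching e:
  (s¹⁵)¹ = s¹⁵, (s¹⁵)² = s¹⁴, (s¹⁵)³ = s¹³, (s¹⁵)⁴ = s¹², (s¹⁵)⁵ = s¹¹, (s¹⁵)⁶ = s¹⁰, (s¹⁵)⁷ = s⁹, (s¹⁵)⁸ = s⁸, (s¹⁵)⁹ = s⁷, (s¹⁵)¹⁰ = s⁶, (s¹⁵)¹¹ = s⁵, (s¹⁵)¹² = s⁴, (s¹⁵)¹³ = s³, (s¹⁵)¹⁴ = s², (s¹⁵)¹⁵ = s, (s¹⁵)¹⁶ = e.
The smallest positive k with (s¹⁵)ᵏ = e is 16.

Answer: 16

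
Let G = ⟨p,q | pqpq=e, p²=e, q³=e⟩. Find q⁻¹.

The order of q is 3 (smallest k with qᵏ = e), so q⁻¹ = q² = q².
Check: q · (q²) → q · q² = e, giving e as required.

Answer: q²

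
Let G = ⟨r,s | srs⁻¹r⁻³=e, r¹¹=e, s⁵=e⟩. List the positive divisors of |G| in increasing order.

|G| = 55 = 5 · 11. By Lagrange's theorem the order of any subgroup divides 55; the divisors of 55 are 1, 5, 11, 55.

Answer: 1, 5, 11, 55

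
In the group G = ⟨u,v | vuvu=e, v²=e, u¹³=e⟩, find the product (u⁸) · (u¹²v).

Compute (u⁸) · (u¹²v) by multiplying left to right and reducing via the relations at each step:
  (u⁸) · u¹² = u⁷
  (u⁷) · v = u⁷v

Answer: u⁷v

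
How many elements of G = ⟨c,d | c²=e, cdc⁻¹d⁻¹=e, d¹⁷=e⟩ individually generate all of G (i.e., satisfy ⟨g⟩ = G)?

G is cyclic of order 34. An element generates G iff its order is 34, and a cyclic group of order 34 has exactly φ(34) = 16 such elements.

Answer: 16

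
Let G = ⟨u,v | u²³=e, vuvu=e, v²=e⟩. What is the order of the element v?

Compute successive powers until reaching e:
  v¹ = v, v² = e.
The smallest positive k with vᵏ = e is 2.

Answer: 2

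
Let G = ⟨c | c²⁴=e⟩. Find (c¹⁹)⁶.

Compute successive powers of (c¹⁹), reducing at each step:
  (c¹⁹)²: (c¹⁹) · c¹⁹ = c¹⁴
  (c¹⁹)³: (c¹⁴) · c¹⁹ = c⁹
  (c¹⁹)⁴: (c⁹) · c¹⁹ = c⁴
  (c¹⁹)⁵: (c⁴) · c¹⁹ = c²³
  (c¹⁹)⁶: (c²³) · c¹⁹ = c¹⁸

Answer: c¹⁸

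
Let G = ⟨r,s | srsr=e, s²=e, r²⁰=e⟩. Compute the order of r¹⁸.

Compute successive powers until reaching e:
  (r¹⁸)¹ = r¹⁸, (r¹⁸)² = r¹⁶, (r¹⁸)³ = r¹⁴, (r¹⁸)⁴ = r¹², (r¹⁸)⁵ = r¹⁰, (r¹⁸)⁶ = r⁸, (r¹⁸)⁷ = r⁶, (r¹⁸)⁸ = r⁴, (r¹⁸)⁹ = r², (r¹⁸)¹⁰ = e.
The smallest positive k with (r¹⁸)ᵏ = e is 10.

Answer: 10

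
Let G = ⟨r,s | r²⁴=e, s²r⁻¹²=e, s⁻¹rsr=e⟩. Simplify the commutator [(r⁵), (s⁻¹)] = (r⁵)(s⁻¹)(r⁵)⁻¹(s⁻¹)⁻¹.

[(r⁵), (s⁻¹)] = (r⁵)·(s⁻¹)·(r⁵)⁻¹·(s⁻¹)⁻¹.
  (r⁵) · (s⁻¹) = r⁵s⁻¹
  (r⁵s⁻¹) · (r¹⁹) = r¹⁰s⁻¹
  (r¹⁰s⁻¹) · s = r¹⁰

Answer: r¹⁰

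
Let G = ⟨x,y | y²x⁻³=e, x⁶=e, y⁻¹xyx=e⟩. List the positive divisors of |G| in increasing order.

|G| = 12 = 2² · 3. By Lagrange's theorem the order of any subgroup divides 12; the divisors of 12 are 1, 2, 3, 4, 6, 12.

Answer: 1, 2, 3, 4, 6, 12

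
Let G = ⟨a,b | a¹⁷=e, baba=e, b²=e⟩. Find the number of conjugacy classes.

The conjugacy classes (representative and size) are:
  [e] (size 1), [a¹⁶] (size 2), [a²] (size 2), [a³] (size 2), [a¹³] (size 2), [a¹²] (size 2), [a⁶] (size 2), [a¹⁰] (size 2), [a⁹] (size 2), [a⁷b] (size 17).
Class equation: 1 + 2 + 2 + 2 + 2 + 2 + 2 + 2 + 2 + 17 = 34 = |G|. So G has 10 conjugacy classes.

Answer: 10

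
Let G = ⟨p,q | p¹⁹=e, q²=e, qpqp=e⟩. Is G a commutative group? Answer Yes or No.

p·q = pq but q·p = p¹⁸q, so p·q ≠ q·p and G is not abelian.

Answer: No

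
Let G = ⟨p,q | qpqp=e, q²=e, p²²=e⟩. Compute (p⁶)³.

Compute successive powers of (p⁶), reducing at each step:
  (p⁶)²: (p⁶) · p⁶ = p¹²
  (p⁶)³: (p¹²) · p⁶ = p¹⁸

Answer: p¹⁸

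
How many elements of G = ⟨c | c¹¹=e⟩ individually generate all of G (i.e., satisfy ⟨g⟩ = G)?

G is cyclic of order 11. An element generates G iff its order is 11, and a cyclic group of order 11 has exactly φ(11) = 10 such elements.

Answer: 10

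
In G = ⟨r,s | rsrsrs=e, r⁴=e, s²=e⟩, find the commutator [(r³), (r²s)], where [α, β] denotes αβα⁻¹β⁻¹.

[(r³), (r²s)] = (r³)·(r²s)·(r³)⁻¹·(r²s)⁻¹.
  (r³) · (r²s) = rs
  (rs) · r = rsr
  (rsr) · (sr²) = sr

Answer: sr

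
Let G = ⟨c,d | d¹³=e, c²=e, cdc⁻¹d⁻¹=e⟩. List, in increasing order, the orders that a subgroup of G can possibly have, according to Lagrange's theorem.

|G| = 26 = 2 · 13. By Lagrange's theorem the order of any subgroup divides 26; the divisors of 26 are 1, 2, 13, 26.

Answer: 1, 2, 13, 26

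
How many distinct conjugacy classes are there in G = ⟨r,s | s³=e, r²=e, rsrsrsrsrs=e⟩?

The conjugacy classes (representative and size) are:
  [e] (size 1), [rsrs²rsrs²r] (size 15), [srsrs²r] (size 20), [rs²rs²r] (size 12), [s²rsrs²] (size 12).
Class equation: 1 + 15 + 20 + 12 + 12 = 60 = |G|. So G has 5 conjugacy classes.

Answer: 5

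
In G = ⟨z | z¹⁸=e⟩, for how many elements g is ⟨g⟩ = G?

G is cyclic of order 18. An element generates G iff its order is 18, and a cyclic group of order 18 has exactly φ(18) = 6 such elements.

Answer: 6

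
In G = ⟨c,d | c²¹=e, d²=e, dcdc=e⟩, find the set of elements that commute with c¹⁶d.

⟨c¹⁶d⟩ ⊆ C_G(c¹⁶d) since powers of c¹⁶d commute with c¹⁶d; so |C_G(c¹⁶d)| ≥ |⟨c¹⁶d⟩| = 2.
By orbit–stabilizer, |C_G(c¹⁶d)| = |G| / |conj. class of c¹⁶d| = 42 / 21 = 2.
The 2 elements commuting with c¹⁶d are {e, c¹⁶d}.

Answer: {e, c¹⁶d}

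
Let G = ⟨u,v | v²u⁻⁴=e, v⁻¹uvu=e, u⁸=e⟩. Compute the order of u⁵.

Compute successive powers until reaching e:
  (u⁵)¹ = u⁵, (u⁵)² = u², (u⁵)³ = u⁷, (u⁵)⁴ = u⁴, (u⁵)⁵ = u, (u⁵)⁶ = u⁶, (u⁵)⁷ = u³, (u⁵)⁸ = e.
The smallest positive k with (u⁵)ᵏ = e is 8.

Answer: 8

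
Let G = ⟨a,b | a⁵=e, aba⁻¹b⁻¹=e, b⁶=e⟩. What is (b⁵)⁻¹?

The order of (b⁵) is 6 (smallest k with (b⁵)ᵏ = e), so (b⁵)⁻¹ = (b⁵)⁵ = b.
Check: (b⁵) · b → (b⁵) · b = e, giving e as required.

Answer: b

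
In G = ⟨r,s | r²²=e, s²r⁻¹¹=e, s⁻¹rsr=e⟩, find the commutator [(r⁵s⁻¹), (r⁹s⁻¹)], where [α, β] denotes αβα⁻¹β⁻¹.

[(r⁵s⁻¹), (r⁹s⁻¹)] = (r⁵s⁻¹)·(r⁹s⁻¹)·(r⁵s⁻¹)⁻¹·(r⁹s⁻¹)⁻¹.
  (r⁵s⁻¹) · (r⁹s⁻¹) = r⁷
  (r⁷) · (r⁵s) = rs⁻¹
  (rs⁻¹) · (r⁹s) = r¹⁴

Answer: r¹⁴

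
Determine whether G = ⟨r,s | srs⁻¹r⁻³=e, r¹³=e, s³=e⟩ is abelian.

r·s = rs but s·r = r³s, so r·s ≠ s·r and G is not abelian.

Answer: No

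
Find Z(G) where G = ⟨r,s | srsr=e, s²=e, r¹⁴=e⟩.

An element z ∈ Z(G) iff z commutes with every generator.
For example r⁷ is central: (r⁷)·r = r⁸ = r·(r⁷); (r⁷)·s = r⁷s = s·(r⁷).
Whereas r ∉ Z(G) since r·s = rs ≠ r¹³s = s·r.
Checking each of the 28 elements this way gives Z(G) = {e, r⁷}, of order 2.

Answer: {e, r⁷}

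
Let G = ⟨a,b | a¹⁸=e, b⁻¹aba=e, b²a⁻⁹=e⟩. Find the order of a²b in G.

Compute successive powers until reaching e:
  (a²b)¹ = a²b, (a²b)² = a⁹, (a²b)³ = a²b⁻¹, (a²b)⁴ = e.
The smallest positive k with (a²b)ᵏ = e is 4.

Answer: 4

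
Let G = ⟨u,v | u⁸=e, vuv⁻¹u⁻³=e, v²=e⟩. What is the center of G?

An element z ∈ Z(G) iff z commutes with every generator.
For example u⁴ is central: (u⁴)·u = u⁵ = u·(u⁴); (u⁴)·v = u⁴v = v·(u⁴).
Whereas u ∉ Z(G) since u·v = uv ≠ u³v = v·u.
Checking each of the 16 elements this way gives Z(G) = {e, u⁴}, of order 2.

Answer: {e, u⁴}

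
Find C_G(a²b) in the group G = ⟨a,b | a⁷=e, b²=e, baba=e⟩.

⟨a²b⟩ ⊆ C_G(a²b) since powers of a²b commute with a²b; so |C_G(a²b)| ≥ |⟨a²b⟩| = 2.
By orbit–stabilizer, |C_G(a²b)| = |G| / |conj. class of a²b| = 14 / 7 = 2.
The 2 elements commuting with a²b are {e, a²b}.

Answer: {e, a²b}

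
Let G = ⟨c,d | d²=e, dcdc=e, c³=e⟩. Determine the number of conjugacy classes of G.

The conjugacy classes (representative and size) are:
  [e] (size 1), [c] (size 2), [cd] (size 3).
Class equation: 1 + 2 + 3 = 6 = |G|. So G has 3 conjugacy classes.

Answer: 3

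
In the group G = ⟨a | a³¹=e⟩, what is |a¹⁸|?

Compute successive powers until reaching e:
  (a¹⁸)¹ = a¹⁸, (a¹⁸)² = a⁵, (a¹⁸)³ = a²³, (a¹⁸)⁴ = a¹⁰, (a¹⁸)⁵ = a²⁸, (a¹⁸)⁶ = a¹⁵, (a¹⁸)⁷ = a², (a¹⁸)⁸ = a²⁰, (a¹⁸)⁹ = a⁷, (a¹⁸)¹⁰ = a²⁵, (a¹⁸)¹¹ = a¹², (a¹⁸)¹² = a³⁰, (a¹⁸)¹³ = a¹⁷, (a¹⁸)¹⁴ = a⁴, (a¹⁸)¹⁵ = a²², (a¹⁸)¹⁶ = a⁹, (a¹⁸)¹⁷ = a²⁷, (a¹⁸)¹⁸ = a¹⁴, (a¹⁸)¹⁹ = a, (a¹⁸)²⁰ = a¹⁹, (a¹⁸)²¹ = a⁶, (a¹⁸)²² = a²⁴, (a¹⁸)²³ = a¹¹, (a¹⁸)²⁴ = a²⁹, (a¹⁸)²⁵ = a¹⁶, (a¹⁸)²⁶ = a³, (a¹⁸)²⁷ = a²¹, (a¹⁸)²⁸ = a⁸, (a¹⁸)²⁹ = a²⁶, (a¹⁸)³⁰ = a¹³, (a¹⁸)³¹ = e.
The smallest positive k with (a¹⁸)ᵏ = e is 31.

Answer: 31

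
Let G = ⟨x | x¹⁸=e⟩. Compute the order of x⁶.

Compute successive powers until reaching e:
  (x⁶)¹ = x⁶, (x⁶)² = x¹², (x⁶)³ = e.
The smallest positive k with (x⁶)ᵏ = e is 3.

Answer: 3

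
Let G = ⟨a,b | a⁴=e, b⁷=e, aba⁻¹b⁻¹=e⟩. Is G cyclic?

|G| = 28. The element ab has order 28 (its powers give 28 distinct elements), so ⟨ab⟩ = G and G is cyclic.

Answer: Yes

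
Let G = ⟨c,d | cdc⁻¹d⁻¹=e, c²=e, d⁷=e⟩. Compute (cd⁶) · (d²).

Compute (cd⁶) · (d²) by multiplying left to right and reducing via the relations at each step:
  (cd⁶) · d² = cd

Answer: cd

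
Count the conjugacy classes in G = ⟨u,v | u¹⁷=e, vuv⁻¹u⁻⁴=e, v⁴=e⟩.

The conjugacy classes (representative and size) are:
  [e] (size 1), [u⁴] (size 4), [u²] (size 4), [u⁵] (size 4), [u¹¹] (size 4), [u⁷v] (size 17), [u³v²] (size 17), [u⁹v³] (size 17).
Class equation: 1 + 4 + 4 + 4 + 4 + 17 + 17 + 17 = 68 = |G|. So G has 8 conjugacy classes.

Answer: 8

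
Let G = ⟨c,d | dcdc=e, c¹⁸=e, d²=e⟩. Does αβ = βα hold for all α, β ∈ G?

c·d = cd but d·c = c¹⁷d, so c·d ≠ d·c and G is not abelian.

Answer: No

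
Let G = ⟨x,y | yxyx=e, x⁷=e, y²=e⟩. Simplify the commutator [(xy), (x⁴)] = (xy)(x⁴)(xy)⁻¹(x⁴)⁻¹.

[(xy), (x⁴)] = (xy)·(x⁴)·(xy)⁻¹·(x⁴)⁻¹.
  (xy) · (x⁴) = x⁴y
  (x⁴y) · (xy) = x³
  (x³) · (x³) = x⁶

Answer: x⁶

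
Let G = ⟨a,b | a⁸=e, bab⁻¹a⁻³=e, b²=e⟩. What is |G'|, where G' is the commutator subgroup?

G' = [G, G] is generated by all commutators. The generator-pair commutators are: [a, b] = a⁶.
The subgroup they normally generate is {e, a², a⁴, a⁶}, of order 4.
Check: |G/G'| = 16/4 = 4 is the order of the abelianisation.

Answer: 4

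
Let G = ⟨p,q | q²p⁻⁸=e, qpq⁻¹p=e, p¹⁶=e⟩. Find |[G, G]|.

G' = [G, G] is generated by all commutators. The generator-pair commutators are: [p, q] = p².
The subgroup they normally generate is {e, p², p⁴, p⁶, p⁸, p¹⁰, p¹², p¹⁴}, of order 8.
Check: |G/G'| = 32/8 = 4 is the order of the abelianisation.

Answer: 8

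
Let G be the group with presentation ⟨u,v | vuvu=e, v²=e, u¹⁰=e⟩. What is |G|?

Enumerate words in the generators, reducing via the relations: the distinct elements are
  {e, u, v, uv, u², u³, u⁴, u⁵, u⁶, u⁷, u⁸, u⁹, u²v, u³v, u⁴v, u⁵v, u⁶v, u⁷v, u⁸v, u⁹v}.
No further products give new elements, so |G| = 20.

Answer: 20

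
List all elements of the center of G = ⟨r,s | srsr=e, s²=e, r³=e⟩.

An element z ∈ Z(G) iff z commutes with every generator.
For example e is central: e·r = r = r·e; e·s = s = s·e.
Whereas r ∉ Z(G) since r·s = rs ≠ r²s = s·r.
Checking each of the 6 elements this way gives Z(G) = {e}, of order 1.

Answer: {e}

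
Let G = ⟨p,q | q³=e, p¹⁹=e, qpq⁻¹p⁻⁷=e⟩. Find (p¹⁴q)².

Compute successive powers of (p¹⁴q), reducing at each step:
  (p¹⁴q)²: (p¹⁴q) · p¹⁴ = p¹⁷q;   (p¹⁷q) · q = p¹⁷q²

Answer: p¹⁷q²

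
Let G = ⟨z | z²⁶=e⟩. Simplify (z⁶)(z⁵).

Compute (z⁶) · (z⁵) by multiplying left to right and reducing via the relations at each step:
  (z⁶) · z⁵ = z¹¹

Answer: z¹¹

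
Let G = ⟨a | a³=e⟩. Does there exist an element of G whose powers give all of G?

|G| = 3. The element a has order 3 (its powers give 3 distinct elements), so ⟨a⟩ = G and G is cyclic.

Answer: Yes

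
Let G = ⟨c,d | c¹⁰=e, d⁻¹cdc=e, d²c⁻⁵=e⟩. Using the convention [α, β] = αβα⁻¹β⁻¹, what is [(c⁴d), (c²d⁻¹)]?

[(c⁴d), (c²d⁻¹)] = (c⁴d)·(c²d⁻¹)·(c⁴d)⁻¹·(c²d⁻¹)⁻¹.
  (c⁴d) · (c²d⁻¹) = c²
  (c²) · (c⁴d⁻¹) = cd
  (cd) · (c²d) = c⁴

Answer: c⁴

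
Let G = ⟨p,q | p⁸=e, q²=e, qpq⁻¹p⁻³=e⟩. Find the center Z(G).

An element z ∈ Z(G) iff z commutes with every generator.
For example p⁴ is central: (p⁴)·p = p⁵ = p·(p⁴); (p⁴)·q = p⁴q = q·(p⁴).
Whereas p ∉ Z(G) since p·q = pq ≠ p³q = q·p.
Checking each of the 16 elements this way gives Z(G) = {e, p⁴}, of order 2.

Answer: {e, p⁴}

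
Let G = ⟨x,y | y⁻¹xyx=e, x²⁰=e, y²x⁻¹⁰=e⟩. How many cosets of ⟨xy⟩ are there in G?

First find ord(xy) by computing successive powers:
  (xy)¹ = xy, (xy)² = x¹⁰, (xy)³ = xy⁻¹, (xy)⁴ = e.
So |⟨xy⟩| = ord(xy) = 4. With |G| = 40, by Lagrange [G : ⟨xy⟩] = 40/4 = 10.

Answer: 10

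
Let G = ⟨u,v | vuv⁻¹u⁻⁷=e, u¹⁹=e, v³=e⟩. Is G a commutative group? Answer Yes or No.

u·v = uv but v·u = u⁷v, so u·v ≠ v·u and G is not abelian.

Answer: No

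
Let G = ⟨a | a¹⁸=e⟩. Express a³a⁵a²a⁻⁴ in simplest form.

Multiply left to right, reducing at each step:
  (a³) · a⁵ = a⁸
  (a⁸) · a² = a¹⁰
  (a¹⁰) · a⁻⁴ = a⁶

Answer: a⁶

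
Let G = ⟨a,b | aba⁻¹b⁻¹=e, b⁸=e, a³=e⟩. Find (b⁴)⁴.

Compute successive powers of (b⁴), reducing at each step:
  (b⁴)²: (b⁴) · b⁴ = e
  (b⁴)³: e · b⁴ = b⁴
  (b⁴)⁴: (b⁴) · b⁴ = e

Answer: e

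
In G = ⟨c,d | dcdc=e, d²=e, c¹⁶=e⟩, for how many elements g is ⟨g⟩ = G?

⟨g⟩ = G would require ord(g) = |G| = 32, but the maximum element order in G is 16 < 32. So G is not cyclic and no single element generates it: the count is 0.

Answer: 0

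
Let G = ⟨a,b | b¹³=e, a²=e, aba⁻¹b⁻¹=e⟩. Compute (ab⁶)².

Compute successive powers of (ab⁶), reducing at each step:
  (ab⁶)²: (ab⁶) · a = b⁶;   (b⁶) · b⁶ = b¹²

Answer: b¹²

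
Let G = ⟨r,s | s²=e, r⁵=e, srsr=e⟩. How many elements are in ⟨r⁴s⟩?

|⟨r⁴s⟩| equals the order of r⁴s. Compute successive powers until reaching e:
  (r⁴s)¹ = r⁴s, (r⁴s)² = e.
The smallest positive k with (r⁴s)ᵏ = e is 2, so |⟨r⁴s⟩| = 2.

Answer: 2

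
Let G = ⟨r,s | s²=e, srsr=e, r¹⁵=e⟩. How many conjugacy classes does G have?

The conjugacy classes (representative and size) are:
  [e] (size 1), [r¹⁴] (size 2), [r²] (size 2), [r³] (size 2), [r⁴] (size 2), [r¹⁰] (size 2), [r⁹] (size 2), [r⁷] (size 2), [r¹³s] (size 15).
Class equation: 1 + 2 + 2 + 2 + 2 + 2 + 2 + 2 + 15 = 30 = |G|. So G has 9 conjugacy classes.

Answer: 9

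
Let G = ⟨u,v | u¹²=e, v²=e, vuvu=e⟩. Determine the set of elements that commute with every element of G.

An element z ∈ Z(G) iff z commutes with every generator.
For example u⁶ is central: (u⁶)·u = u⁷ = u·(u⁶); (u⁶)·v = u⁶v = v·(u⁶).
Whereas u ∉ Z(G) since u·v = uv ≠ u¹¹v = v·u.
Checking each of the 24 elements this way gives Z(G) = {e, u⁶}, of order 2.

Answer: {e, u⁶}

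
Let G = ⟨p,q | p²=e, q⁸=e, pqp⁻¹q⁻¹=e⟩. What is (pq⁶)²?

Compute successive powers of (pq⁶), reducing at each step:
  (pq⁶)²: (pq⁶) · p = q⁶;   (q⁶) · q⁶ = q⁴

Answer: q⁴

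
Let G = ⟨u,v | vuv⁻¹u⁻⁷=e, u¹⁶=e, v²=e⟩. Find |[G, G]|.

G' = [G, G] is generated by all commutators. The generator-pair commutators are: [u, v] = u¹⁰.
The subgroup they normally generate is {e, u², u⁴, u⁶, u⁸, u¹⁰, u¹², u¹⁴}, of order 8.
Check: |G/G'| = 32/8 = 4 is the order of the abelianisation.

Answer: 8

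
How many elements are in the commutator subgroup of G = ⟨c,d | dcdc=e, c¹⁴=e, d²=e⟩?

G' = [G, G] is generated by all commutators. The generator-pair commutators are: [c, d] = c².
The subgroup they normally generate is {e, c², c⁴, c⁶, c⁸, c¹⁰, c¹²}, of order 7.
Check: |G/G'| = 28/7 = 4 is the order of the abelianisation.

Answer: 7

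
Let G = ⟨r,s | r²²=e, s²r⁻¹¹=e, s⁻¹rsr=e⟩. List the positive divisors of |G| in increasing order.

|G| = 44 = 2² · 11. By Lagrange's theorem the order of any subgroup divides 44; the divisors of 44 are 1, 2, 4, 11, 22, 44.

Answer: 1, 2, 4, 11, 22, 44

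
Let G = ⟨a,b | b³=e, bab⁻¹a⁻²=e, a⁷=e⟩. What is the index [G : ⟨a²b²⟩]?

First find ord(a²b²) by computing successive powers:
  (a²b²)¹ = a²b², (a²b²)² = a³b, (a²b²)³ = e.
So |⟨a²b²⟩| = ord(a²b²) = 3. With |G| = 21, by Lagrange [G : ⟨a²b²⟩] = 21/3 = 7.

Answer: 7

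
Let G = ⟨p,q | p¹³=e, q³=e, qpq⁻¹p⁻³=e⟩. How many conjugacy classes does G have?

The conjugacy classes (representative and size) are:
  [e] (size 1), [p] (size 3), [p⁵] (size 3), [p¹⁰] (size 3), [p⁸] (size 3), [p¹⁰q] (size 13), [p⁷q²] (size 13).
Class equation: 1 + 3 + 3 + 3 + 3 + 13 + 13 = 39 = |G|. So G has 7 conjugacy classes.

Answer: 7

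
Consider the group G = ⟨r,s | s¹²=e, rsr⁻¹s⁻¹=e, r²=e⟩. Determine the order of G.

Enumerate words in the generators, reducing via the relations: the distinct elements are
  {e, r, s, rs, s², s³, s⁴, s⁵, s⁶, s⁷, s⁸, s⁹, rs², rs³, rs⁴, rs⁵, rs⁶, rs⁷, rs⁸, rs⁹, s¹¹, s¹⁰, rs¹¹, rs¹⁰}.
No further products give new elements, so |G| = 24.

Answer: 24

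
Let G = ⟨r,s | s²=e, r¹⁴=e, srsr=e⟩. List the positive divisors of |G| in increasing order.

|G| = 28 = 2² · 7. By Lagrange's theorem the order of any subgroup divides 28; the divisors of 28 are 1, 2, 4, 7, 14, 28.

Answer: 1, 2, 4, 7, 14, 28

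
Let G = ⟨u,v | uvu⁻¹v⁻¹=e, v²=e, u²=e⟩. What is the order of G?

Enumerate words in the generators, reducing via the relations: the distinct elements are
  {e, u, v, uv}.
No further products give new elements, so |G| = 4.

Answer: 4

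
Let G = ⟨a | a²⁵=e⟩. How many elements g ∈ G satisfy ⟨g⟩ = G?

G is cyclic of order 25. An element generates G iff its order is 25, and a cyclic group of order 25 has exactly φ(25) = 20 such elements.

Answer: 20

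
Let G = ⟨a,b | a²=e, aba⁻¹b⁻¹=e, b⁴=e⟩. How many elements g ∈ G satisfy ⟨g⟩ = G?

⟨g⟩ = G would require ord(g) = |G| = 8, but the maximum element order in G is 4 < 8. So G is not cyclic and no single element generates it: the count is 0.

Answer: 0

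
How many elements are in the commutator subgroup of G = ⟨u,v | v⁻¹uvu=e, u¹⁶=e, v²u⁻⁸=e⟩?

G' = [G, G] is generated by all commutators. The generator-pair commutators are: [u, v] = u².
The subgroup they normally generate is {e, u², u⁴, u⁶, u⁸, u¹⁰, u¹², u¹⁴}, of order 8.
Check: |G/G'| = 32/8 = 4 is the order of the abelianisation.

Answer: 8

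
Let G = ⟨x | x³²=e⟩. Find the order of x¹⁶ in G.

Compute successive powers until reaching e:
  (x¹⁶)¹ = x¹⁶, (x¹⁶)² = e.
The smallest positive k with (x¹⁶)ᵏ = e is 2.

Answer: 2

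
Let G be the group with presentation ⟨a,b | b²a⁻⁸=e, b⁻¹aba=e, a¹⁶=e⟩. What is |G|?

Enumerate words in the generators, reducing via the relations: the distinct elements are
  {a, b, e, ab, a², a³, a⁴, a⁵, a⁶, a⁷, a⁸, a⁹, a²b, a³b, a¹², a¹³, a¹¹, a¹⁰, a¹⁴, a¹⁵, a⁴b, a⁵b, a⁶b, a⁷b, b⁻¹, ab⁻¹, a²b⁻¹, a³b⁻¹, a⁴b⁻¹, a⁵b⁻¹, a⁶b⁻¹, a⁷b⁻¹}.
No further products give new elements, so |G| = 32.

Answer: 32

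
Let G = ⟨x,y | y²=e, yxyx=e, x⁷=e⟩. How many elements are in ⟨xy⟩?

|⟨xy⟩| equals the order of xy. Compute successive powers until reaching e:
  (xy)¹ = xy, (xy)² = e.
The smallest positive k with (xy)ᵏ = e is 2, so |⟨xy⟩| = 2.

Answer: 2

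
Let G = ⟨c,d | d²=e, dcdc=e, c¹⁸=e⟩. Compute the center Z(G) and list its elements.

An element z ∈ Z(G) iff z commutes with every generator.
For example c⁹ is central: (c⁹)·c = c¹⁰ = c·(c⁹); (c⁹)·d = c⁹d = d·(c⁹).
Whereas c ∉ Z(G) since c·d = cd ≠ c¹⁷d = d·c.
Checking each of the 36 elements this way gives Z(G) = {e, c⁹}, of order 2.

Answer: {e, c⁹}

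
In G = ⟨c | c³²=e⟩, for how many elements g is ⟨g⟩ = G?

G is cyclic of order 32. An element generates G iff its order is 32, and a cyclic group of order 32 has exactly φ(32) = 16 such elements.

Answer: 16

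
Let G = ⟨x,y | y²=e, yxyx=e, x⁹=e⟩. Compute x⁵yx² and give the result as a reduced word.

Multiply left to right, reducing at each step:
  (x⁵) · y = x⁵y
  (x⁵y) · x² = x³y

Answer: x³y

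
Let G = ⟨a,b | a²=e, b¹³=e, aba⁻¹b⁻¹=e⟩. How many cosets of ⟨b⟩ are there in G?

First find ord(b) by computing successive powers:
  b¹ = b, b² = b², b³ = b³, b⁴ = b⁴, b⁵ = b⁵, b⁶ = b⁶, b⁷ = b⁷, b⁸ = b⁸, b⁹ = b⁹, b¹⁰ = b¹⁰, b¹¹ = b¹¹, b¹² = b¹², b¹³ = e.
So |⟨b⟩| = ord(b) = 13. With |G| = 26, by Lagrange [G : ⟨b⟩] = 26/13 = 2.

Answer: 2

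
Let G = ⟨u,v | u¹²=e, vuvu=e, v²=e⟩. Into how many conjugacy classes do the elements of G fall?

The conjugacy classes (representative and size) are:
  [e] (size 1), [u¹¹] (size 2), [u²] (size 2), [u⁹] (size 2), [u⁴] (size 2), [u⁵] (size 2), [u⁶] (size 1), [v] (size 6), [uv] (size 6).
Class equation: 1 + 2 + 2 + 2 + 2 + 2 + 1 + 6 + 6 = 24 = |G|. So G has 9 conjugacy classes.

Answer: 9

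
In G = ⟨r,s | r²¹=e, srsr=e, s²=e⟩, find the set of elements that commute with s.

⟨s⟩ ⊆ C_G(s) since powers of s commute with s; so |C_G(s)| ≥ |⟨s⟩| = 2.
By orbit–stabilizer, |C_G(s)| = |G| / |conj. class of s| = 42 / 21 = 2.
The 2 elements commuting with s are {e, s}.

Answer: {e, s}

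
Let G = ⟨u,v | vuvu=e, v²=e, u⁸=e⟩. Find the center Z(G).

An element z ∈ Z(G) iff z commutes with every generator.
For example u⁴ is central: (u⁴)·u = u⁵ = u·(u⁴); (u⁴)·v = u⁴v = v·(u⁴).
Whereas u ∉ Z(G) since u·v = uv ≠ u⁷v = v·u.
Checking each of the 16 elements this way gives Z(G) = {e, u⁴}, of order 2.

Answer: {e, u⁴}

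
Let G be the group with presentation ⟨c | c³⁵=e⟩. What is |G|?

G is generated by a single element, so G is cyclic. The relator gives c³⁵ = e and no smaller power is forced to be e, so the 35 powers {c, e, c², c³, c⁴, c⁵, c⁶, c⁷, c⁸, c⁹, c²², c²³, c²¹, c²⁰, c²⁴, c²⁵, c²⁶, c²⁷, c²⁸, c²⁹, c³², c³³, c³¹, c³⁰, c³⁴, c¹², c¹³, c¹¹, c¹⁰, c¹⁴, c¹⁵, c¹⁶, c¹⁷, c¹⁸, c¹⁹} are distinct. Hence |G| = 35.

Answer: 35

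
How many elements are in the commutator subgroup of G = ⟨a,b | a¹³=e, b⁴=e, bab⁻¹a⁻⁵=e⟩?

G' = [G, G] is generated by all commutators. The generator-pair commutators are: [a, b] = a⁹.
The subgroup they normally generate is {e, a, a², a³, a⁴, a⁵, a⁶, a⁷, a⁸, a⁹, a¹⁰, a¹¹, a¹²}, of order 13.
Check: |G/G'| = 52/13 = 4 is the order of the abelianisation.

Answer: 13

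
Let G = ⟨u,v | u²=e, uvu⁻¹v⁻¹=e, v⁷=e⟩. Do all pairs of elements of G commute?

Each pair of generators commutes: u·v = uv = v·u. Since the generators pairwise commute, every element of G commutes with every other, so G is abelian.

Answer: Yes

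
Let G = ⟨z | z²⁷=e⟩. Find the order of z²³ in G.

Compute successive powers until reaching e:
  (z²³)¹ = z²³, (z²³)² = z¹⁹, (z²³)³ = z¹⁵, (z²³)⁴ = z¹¹, (z²³)⁵ = z⁷, (z²³)⁶ = z³, (z²³)⁷ = z²⁶, (z²³)⁸ = z²², (z²³)⁹ = z¹⁸, (z²³)¹⁰ = z¹⁴, (z²³)¹¹ = z¹⁰, (z²³)¹² = z⁶, (z²³)¹³ = z², (z²³)¹⁴ = z²⁵, (z²³)¹⁵ = z²¹, (z²³)¹⁶ = z¹⁷, (z²³)¹⁷ = z¹³, (z²³)¹⁸ = z⁹, (z²³)¹⁹ = z⁵, (z²³)²⁰ = z, (z²³)²¹ = z²⁴, (z²³)²² = z²⁰, (z²³)²³ = z¹⁶, (z²³)²⁴ = z¹², (z²³)²⁵ = z⁸, (z²³)²⁶ = z⁴, (z²³)²⁷ = e.
The smallest positive k with (z²³)ᵏ = e is 27.

Answer: 27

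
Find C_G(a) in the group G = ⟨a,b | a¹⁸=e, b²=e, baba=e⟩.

⟨a⟩ ⊆ C_G(a) since powers of a commute with a; so |C_G(a)| ≥ |⟨a⟩| = 18.
By orbit–stabilizer, |C_G(a)| = |G| / |conj. class of a| = 36 / 2 = 18.
The 18 elements commuting with a are {e, a, a², a³, a⁴, a⁵, a⁶, a⁷, a⁸, a⁹, a¹⁰, a¹¹, a¹², a¹³, a¹⁴, a¹⁵, a¹⁶, a¹⁷}.

Answer: {e, a, a², a³, a⁴, a⁵, a⁶, a⁷, a⁸, a⁹, a¹⁰, a¹¹, a¹², a¹³, a¹⁴, a¹⁵, a¹⁶, a¹⁷}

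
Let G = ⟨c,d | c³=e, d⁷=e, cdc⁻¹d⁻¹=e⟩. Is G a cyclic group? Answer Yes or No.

|G| = 21. The element cd has order 21 (its powers give 21 distinct elements), so ⟨cd⟩ = G and G is cyclic.

Answer: Yes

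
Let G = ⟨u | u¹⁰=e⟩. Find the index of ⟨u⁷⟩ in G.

First find ord(u⁷) by computing successive powers:
  (u⁷)¹ = u⁷, (u⁷)² = u⁴, (u⁷)³ = u, (u⁷)⁴ = u⁸, (u⁷)⁵ = u⁵, (u⁷)⁶ = u², (u⁷)⁷ = u⁹, (u⁷)⁸ = u⁶, (u⁷)⁹ = u³, (u⁷)¹⁰ = e.
So |⟨u⁷⟩| = ord(u⁷) = 10. With |G| = 10, by Lagrange [G : ⟨u⁷⟩] = 10/10 = 1.

Answer: 1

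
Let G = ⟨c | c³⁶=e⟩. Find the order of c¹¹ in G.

Compute successive powers until reaching e:
  (c¹¹)¹ = c¹¹, (c¹¹)² = c²², (c¹¹)³ = c³³, (c¹¹)⁴ = c⁸, (c¹¹)⁵ = c¹⁹, (c¹¹)⁶ = c³⁰, (c¹¹)⁷ = c⁵, (c¹¹)⁸ = c¹⁶, (c¹¹)⁹ = c²⁷, (c¹¹)¹⁰ = c², (c¹¹)¹¹ = c¹³, (c¹¹)¹² = c²⁴, (c¹¹)¹³ = c³⁵, (c¹¹)¹⁴ = c¹⁰, (c¹¹)¹⁵ = c²¹, (c¹¹)¹⁶ = c³², (c¹¹)¹⁷ = c⁷, (c¹¹)¹⁸ = c¹⁸, (c¹¹)¹⁹ = c²⁹, (c¹¹)²⁰ = c⁴, (c¹¹)²¹ = c¹⁵, (c¹¹)²² = c²⁶, (c¹¹)²³ = c, (c¹¹)²⁴ = c¹², (c¹¹)²⁵ = c²³, (c¹¹)²⁶ = c³⁴, (c¹¹)²⁷ = c⁹, (c¹¹)²⁸ = c²⁰, (c¹¹)²⁹ = c³¹, (c¹¹)³⁰ = c⁶, (c¹¹)³¹ = c¹⁷, (c¹¹)³² = c²⁸, (c¹¹)³³ = c³, (c¹¹)³⁴ = c¹⁴, (c¹¹)³⁵ = c²⁵, (c¹¹)³⁶ = e.
The smallest positive k with (c¹¹)ᵏ = e is 36.

Answer: 36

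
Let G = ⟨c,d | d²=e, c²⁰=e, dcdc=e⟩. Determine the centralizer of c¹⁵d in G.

⟨c¹⁵d⟩ ⊆ C_G(c¹⁵d) since powers of c¹⁵d commute with c¹⁵d; so |C_G(c¹⁵d)| ≥ |⟨c¹⁵d⟩| = 2.
By orbit–stabilizer, |C_G(c¹⁵d)| = |G| / |conj. class of c¹⁵d| = 40 / 10 = 4.
The 4 elements commuting with c¹⁵d are {e, c¹⁰, c⁵d, c¹⁵d}.

Answer: {e, c¹⁰, c⁵d, c¹⁵d}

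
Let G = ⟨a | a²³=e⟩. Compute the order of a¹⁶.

Compute successive powers until reaching e:
  (a¹⁶)¹ = a¹⁶, (a¹⁶)² = a⁹, (a¹⁶)³ = a², (a¹⁶)⁴ = a¹⁸, (a¹⁶)⁵ = a¹¹, (a¹⁶)⁶ = a⁴, (a¹⁶)⁷ = a²⁰, (a¹⁶)⁸ = a¹³, (a¹⁶)⁹ = a⁶, (a¹⁶)¹⁰ = a²², (a¹⁶)¹¹ = a¹⁵, (a¹⁶)¹² = a⁸, (a¹⁶)¹³ = a, (a¹⁶)¹⁴ = a¹⁷, (a¹⁶)¹⁵ = a¹⁰, (a¹⁶)¹⁶ = a³, (a¹⁶)¹⁷ = a¹⁹, (a¹⁶)¹⁸ = a¹², (a¹⁶)¹⁹ = a⁵, (a¹⁶)²⁰ = a²¹, (a¹⁶)²¹ = a¹⁴, (a¹⁶)²² = a⁷, (a¹⁶)²³ = e.
The smallest positive k with (a¹⁶)ᵏ = e is 23.

Answer: 23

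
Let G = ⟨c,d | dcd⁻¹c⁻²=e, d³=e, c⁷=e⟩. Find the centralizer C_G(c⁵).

⟨c⁵⟩ ⊆ C_G(c⁵) since powers of c⁵ commute with c⁵; so |C_G(c⁵)| ≥ |⟨c⁵⟩| = 7.
By orbit–stabilizer, |C_G(c⁵)| = |G| / |conj. class of c⁵| = 21 / 3 = 7.
The 7 elements commuting with c⁵ are {e, c, c², c³, c⁴, c⁵, c⁶}.

Answer: {e, c, c², c³, c⁴, c⁵, c⁶}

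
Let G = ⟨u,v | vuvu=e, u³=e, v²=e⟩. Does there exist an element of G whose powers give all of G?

Every cyclic group is abelian. But u·v = uv while v·u = u²v, so u·v ≠ v·u and G is not abelian. Hence G is not cyclic.

Answer: No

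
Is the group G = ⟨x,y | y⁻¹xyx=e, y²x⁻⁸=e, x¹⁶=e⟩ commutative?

x·y = xy but y·x = x⁷y⁻¹, so x·y ≠ y·x and G is not abelian.

Answer: No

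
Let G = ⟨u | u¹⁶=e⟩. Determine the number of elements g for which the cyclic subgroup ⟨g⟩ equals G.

G is cyclic of order 16. An element generates G iff its order is 16, and a cyclic group of order 16 has exactly φ(16) = 8 such elements.

Answer: 8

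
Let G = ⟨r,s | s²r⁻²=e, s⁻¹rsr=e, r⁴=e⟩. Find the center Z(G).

An element z ∈ Z(G) iff z commutes with every generator.
For example r² is central: (r²)·r = r³ = r·(r²); (r²)·s = s⁻¹ = s·(r²).
Whereas r ∉ Z(G) since r·s = rs ≠ rs⁻¹ = s·r.
Checking each of the 8 elements this way gives Z(G) = {e, r²}, of order 2.

Answer: {e, r²}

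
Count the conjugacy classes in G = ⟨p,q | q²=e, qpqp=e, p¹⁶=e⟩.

The conjugacy classes (representative and size) are:
  [e] (size 1), [p¹⁵] (size 2), [p²] (size 2), [p³] (size 2), [p¹²] (size 2), [p⁵] (size 2), [p⁶] (size 2), [p⁷] (size 2), [p⁸] (size 1), [p²q] (size 8), [p¹⁵q] (size 8).
Class equation: 1 + 2 + 2 + 2 + 2 + 2 + 2 + 2 + 1 + 8 + 8 = 32 = |G|. So G has 11 conjugacy classes.

Answer: 11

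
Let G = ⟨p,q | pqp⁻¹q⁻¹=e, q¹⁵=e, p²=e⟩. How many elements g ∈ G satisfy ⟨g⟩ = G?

G is cyclic of order 30. An element generates G iff its order is 30, and a cyclic group of order 30 has exactly φ(30) = 8 such elements.

Answer: 8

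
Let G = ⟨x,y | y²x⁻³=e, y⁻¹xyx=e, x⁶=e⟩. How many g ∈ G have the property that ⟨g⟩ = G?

⟨g⟩ = G would require ord(g) = |G| = 12, but the maximum element order in G is 6 < 12. So G is not cyclic and no single element generates it: the count is 0.

Answer: 0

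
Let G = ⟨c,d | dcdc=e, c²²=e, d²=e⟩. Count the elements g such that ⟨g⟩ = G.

⟨g⟩ = G would require ord(g) = |G| = 44, but the maximum element order in G is 22 < 44. So G is not cyclic and no single element generates it: the count is 0.

Answer: 0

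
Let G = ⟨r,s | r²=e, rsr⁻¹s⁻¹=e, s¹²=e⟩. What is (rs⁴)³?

Compute successive powers of (rs⁴), reducing at each step:
  (rs⁴)²: (rs⁴) · r = s⁴;   (s⁴) · s⁴ = s⁸
  (rs⁴)³: (s⁸) · r = rs⁸;   (rs⁸) · s⁴ = r

Answer: r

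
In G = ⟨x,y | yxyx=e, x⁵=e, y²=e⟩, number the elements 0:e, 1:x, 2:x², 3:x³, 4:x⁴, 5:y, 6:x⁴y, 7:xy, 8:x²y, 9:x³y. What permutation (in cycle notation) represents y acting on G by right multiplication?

(0 5)(1 7)(2 8)(3 9)(4 6)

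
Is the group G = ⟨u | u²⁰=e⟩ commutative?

G has a single generator, so G is cyclic and hence abelian.

Answer: Yes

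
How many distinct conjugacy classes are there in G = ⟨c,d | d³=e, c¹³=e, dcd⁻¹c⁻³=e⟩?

The conjugacy classes (representative and size) are:
  [e] (size 1), [c] (size 3), [c⁵] (size 3), [c¹⁰] (size 3), [c⁸] (size 3), [c¹⁰d] (size 13), [c⁷d²] (size 13).
Class equation: 1 + 3 + 3 + 3 + 3 + 13 + 13 = 39 = |G|. So G has 7 conjugacy classes.

Answer: 7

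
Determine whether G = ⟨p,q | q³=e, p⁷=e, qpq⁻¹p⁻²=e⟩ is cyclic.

Every cyclic group is abelian. But p·q = pq while q·p = p²q, so p·q ≠ q·p and G is not abelian. Hence G is not cyclic.

Answer: No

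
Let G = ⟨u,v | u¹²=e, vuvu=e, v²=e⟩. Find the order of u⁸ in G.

Compute successive powers until reaching e:
  (u⁸)¹ = u⁸, (u⁸)² = u⁴, (u⁸)³ = e.
The smallest positive k with (u⁸)ᵏ = e is 3.

Answer: 3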